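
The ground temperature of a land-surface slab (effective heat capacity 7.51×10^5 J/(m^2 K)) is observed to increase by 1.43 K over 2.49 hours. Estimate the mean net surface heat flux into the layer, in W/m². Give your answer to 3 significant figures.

Areal heat capacity C = 7.51×10^5 J/(m^2 K) (given).
Required heat per unit area: Q = C ΔT = 7.51×10^5 × 1.43 = 1.07×10^6 J/m².
Flux F = Q / Δt = 1.07×10^6 / 8960 s = 120 W/m².

120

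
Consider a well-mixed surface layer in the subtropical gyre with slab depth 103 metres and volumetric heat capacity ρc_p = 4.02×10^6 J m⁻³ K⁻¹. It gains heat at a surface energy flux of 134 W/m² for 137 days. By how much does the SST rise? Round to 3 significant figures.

Areal heat capacity C = ρc_p × D = 4.02×10^6 × 103 = 4.14×10^8 J/(m²·K).
Net heat input Q = F Δt = 134 × (137 days × 86400 s/day) = 1.59×10^9 J/m².
ΔT = Q / C = 1.59×10^9 / 4.14×10^8 = 3.83 K.

3.83 K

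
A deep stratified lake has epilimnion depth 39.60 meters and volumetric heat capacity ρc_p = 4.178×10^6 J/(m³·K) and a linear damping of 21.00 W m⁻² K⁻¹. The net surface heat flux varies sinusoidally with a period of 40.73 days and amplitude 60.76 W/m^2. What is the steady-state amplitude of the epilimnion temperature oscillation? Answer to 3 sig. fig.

0.205 K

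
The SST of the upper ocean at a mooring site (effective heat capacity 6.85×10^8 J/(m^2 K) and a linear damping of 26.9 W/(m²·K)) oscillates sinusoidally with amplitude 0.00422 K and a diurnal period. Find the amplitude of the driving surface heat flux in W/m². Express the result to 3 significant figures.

Areal heat capacity C = 6.85×10^8 J/(m^2 K) (given).
ω = 2π / 86400 s = 7.27×10^-5 s⁻¹.
√((Cω)² + λ²) = √((49800)² + 26.9²) = 49800 W/(m²·K).
F₀ = A × √((Cω)²+λ²) = 0.00422 × 49800 = 210 W/m².

210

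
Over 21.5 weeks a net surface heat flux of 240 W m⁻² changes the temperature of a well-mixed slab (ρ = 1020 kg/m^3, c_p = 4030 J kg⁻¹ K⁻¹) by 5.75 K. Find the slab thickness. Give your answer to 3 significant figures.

Heat input Q = F Δt = 240 × 1.30×10^7 s = 3.12×10^9 J/m².
Required areal heat capacity C = Q / ΔT = 5.43×10^8 J/(m²·K).
Depth D = C / (ρ c_p) = 5.43×10^8 / (1020 × 4030) = 132 m.

132 m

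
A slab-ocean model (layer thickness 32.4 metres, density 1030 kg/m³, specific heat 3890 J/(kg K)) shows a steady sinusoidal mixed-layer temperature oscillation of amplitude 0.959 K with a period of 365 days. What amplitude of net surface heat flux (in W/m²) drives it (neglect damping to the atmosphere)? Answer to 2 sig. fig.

25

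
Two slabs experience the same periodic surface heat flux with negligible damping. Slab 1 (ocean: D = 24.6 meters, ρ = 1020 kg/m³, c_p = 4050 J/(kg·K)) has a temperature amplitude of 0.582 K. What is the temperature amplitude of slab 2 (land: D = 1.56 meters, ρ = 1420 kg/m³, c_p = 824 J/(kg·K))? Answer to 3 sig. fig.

32.4 K

C_ocean = 1.02×10^8 J/(m²·K); C_land = 1.83×10^6 J/(m²·K).
A ∝ 1/C ⇒ A_land = A_ocean × C_ocean/C_land = 0.582 × 55.7 = 32.4 K.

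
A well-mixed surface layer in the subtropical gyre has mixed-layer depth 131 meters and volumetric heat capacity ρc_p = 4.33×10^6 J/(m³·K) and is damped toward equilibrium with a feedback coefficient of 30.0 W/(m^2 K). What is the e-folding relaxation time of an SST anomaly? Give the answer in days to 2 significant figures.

Areal heat capacity C = ρc_p × D = 4.33×10^6 × 131 = 5.67×10^8 J/(m^2 K).
Relaxation time τ = C / λ = 5.67×10^8 / 30.0 = 1.89×10^7 s.
In days: 1.89×10^7 s / (86400 s/day) = 219 days.

220 days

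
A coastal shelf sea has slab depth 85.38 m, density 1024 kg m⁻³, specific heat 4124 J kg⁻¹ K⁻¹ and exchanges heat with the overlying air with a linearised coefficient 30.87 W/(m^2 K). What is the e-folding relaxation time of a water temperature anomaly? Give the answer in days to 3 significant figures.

135 days

Areal heat capacity C = ρ c_p D = 1024 × 4124 × 85.38 = 3.61×10^8 J/(m^2 K).
Relaxation time τ = C / λ = 3.61×10^8 / 30.87 = 1.17×10^7 s.
In days: 1.17×10^7 s / (86400 s/day) = 135 days.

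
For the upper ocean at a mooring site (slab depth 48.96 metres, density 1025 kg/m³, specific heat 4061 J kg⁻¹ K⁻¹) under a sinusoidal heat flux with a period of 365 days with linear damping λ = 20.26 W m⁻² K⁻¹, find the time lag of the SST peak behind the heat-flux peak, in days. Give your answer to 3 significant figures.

64.4 days

Areal heat capacity C = ρ c_p D = 1025 × 4061 × 48.96 = 2.04×10^8 J/(m^2 K).
ω = 2π / 3.15×10^7 s = 1.99×10^-7 s⁻¹.
Phase lag φ = arctan(Cω/λ) = arctan(40.6/20.26) = 1.11 rad.
Time lag = φ / ω = 1.11 / 1.99×10^-7 = 5.56×10^6 s = 64.4 days.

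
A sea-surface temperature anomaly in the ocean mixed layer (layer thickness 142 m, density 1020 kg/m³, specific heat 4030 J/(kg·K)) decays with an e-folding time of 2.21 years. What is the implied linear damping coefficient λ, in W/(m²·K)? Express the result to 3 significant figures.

Areal heat capacity C = ρ c_p D = 1020 × 4030 × 142 = 5.84×10^8 J/(m²·K).
τ = 2.21 years = 6.97×10^7 s.
λ = C / τ = 5.84×10^8 / 6.97×10^7 = 8.37 W/(m²·K).

8.37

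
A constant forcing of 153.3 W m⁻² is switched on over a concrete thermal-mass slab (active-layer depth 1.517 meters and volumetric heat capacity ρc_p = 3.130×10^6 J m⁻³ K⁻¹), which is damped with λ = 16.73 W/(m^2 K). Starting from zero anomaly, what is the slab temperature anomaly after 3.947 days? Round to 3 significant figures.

6.41 K

Areal heat capacity C = ρc_p × D = 3.130×10^6 × 1.517 = 4.75×10^6 J/(m^2 K).
τ = C / λ = 4.75×10^6 / 16.73 = 2.84×10^5 s.
Equilibrium anomaly ΔT_eq = F / λ = 153.3 / 16.73 = 9.16 K.
t = 3.947 days = 3.41×10^5 s, so t/τ = 1.20.
ΔT(t) = ΔT_eq (1 − e^(−t/τ)) = 9.16 × (1 − e^−1.20) = 6.41 K.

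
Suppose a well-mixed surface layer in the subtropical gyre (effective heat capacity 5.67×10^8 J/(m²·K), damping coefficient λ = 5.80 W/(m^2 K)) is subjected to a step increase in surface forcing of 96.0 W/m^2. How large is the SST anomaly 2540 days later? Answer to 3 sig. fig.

14.8 K

Areal heat capacity C = 5.67×10^8 J/(m²·K) (given).
τ = C / λ = 5.67×10^8 / 5.80 = 9.78×10^7 s.
Equilibrium anomaly ΔT_eq = F / λ = 96.0 / 5.80 = 16.6 K.
t = 2540 days = 2.19×10^8 s, so t/τ = 2.24.
ΔT(t) = ΔT_eq (1 − e^(−t/τ)) = 16.6 × (1 − e^−2.24) = 14.8 K.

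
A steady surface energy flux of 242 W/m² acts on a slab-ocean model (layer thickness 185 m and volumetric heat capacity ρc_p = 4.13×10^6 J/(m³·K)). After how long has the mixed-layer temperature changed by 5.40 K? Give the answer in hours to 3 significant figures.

4740 hours

Areal heat capacity C = ρc_p × D = 4.13×10^6 × 185 = 7.64×10^8 J m⁻² K⁻¹.
Time required: Δt = C ΔT / F = 7.64×10^8 × 5.40 / 242 = 1.70×10^7 s.
In hours: 1.70×10^7 s / (3600 s/hour) = 4740 hours.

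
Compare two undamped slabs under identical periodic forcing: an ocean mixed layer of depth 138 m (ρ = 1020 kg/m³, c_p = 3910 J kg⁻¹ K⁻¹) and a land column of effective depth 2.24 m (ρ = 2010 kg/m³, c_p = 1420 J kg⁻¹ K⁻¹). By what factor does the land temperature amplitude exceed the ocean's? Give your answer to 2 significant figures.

C_ocean = 1020 × 3910 × 138 = 5.50×10^8 J/(m²·K).
C_land = 2010 × 1420 × 2.24 = 6.39×10^6 J/(m²·K).
Undamped amplitude ∝ 1/C, so A_land/A_ocean = C_ocean/C_land = 86.1.

86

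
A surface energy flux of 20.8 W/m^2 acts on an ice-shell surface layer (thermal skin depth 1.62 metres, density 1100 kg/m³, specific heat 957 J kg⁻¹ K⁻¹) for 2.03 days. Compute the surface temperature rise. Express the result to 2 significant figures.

Areal heat capacity C = ρ c_p D = 1100 × 957 × 1.62 = 1.71×10^6 J/(m^2 K).
Net heat input Q = F Δt = 20.8 × (2.03 days × 86400 s/day) = 3.65×10^6 J/m².
ΔT = Q / C = 3.65×10^6 / 1.71×10^6 = 2.14 K.

2.1 K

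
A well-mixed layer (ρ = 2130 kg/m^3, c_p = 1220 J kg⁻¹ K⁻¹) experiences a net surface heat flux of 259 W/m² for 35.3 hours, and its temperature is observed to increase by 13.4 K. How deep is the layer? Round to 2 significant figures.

Heat input Q = F Δt = 259 × 1.27×10^5 s = 3.29×10^7 J/m².
Required areal heat capacity C = Q / ΔT = 2.46×10^6 J/(m²·K).
Depth D = C / (ρ c_p) = 2.46×10^6 / (2130 × 1220) = 0.945 m.

0.95 m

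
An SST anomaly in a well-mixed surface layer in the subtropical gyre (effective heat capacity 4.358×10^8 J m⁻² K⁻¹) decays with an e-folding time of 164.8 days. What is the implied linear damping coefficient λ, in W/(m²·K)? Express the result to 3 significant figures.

Areal heat capacity C = 4.358×10^8 J m⁻² K⁻¹ (given).
τ = 164.8 days = 1.42×10^7 s.
λ = C / τ = 4.36×10^8 / 1.42×10^7 = 30.6 W/(m²·K).

30.6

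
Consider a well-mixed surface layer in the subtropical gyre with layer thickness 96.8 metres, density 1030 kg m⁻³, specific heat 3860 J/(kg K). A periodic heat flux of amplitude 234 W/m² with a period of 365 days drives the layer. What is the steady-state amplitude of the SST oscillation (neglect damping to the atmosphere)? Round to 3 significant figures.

Areal heat capacity C = ρ c_p D = 1030 × 3860 × 96.8 = 3.85×10^8 J/(m^2 K).
Angular frequency ω = 2π / T = 2π / 3.15×10^7 s = 1.99×10^-7 s⁻¹.
Cω = 3.85×10^8 × 1.99×10^-7 = 76.7 W/(m²·K).
Amplitude A = F₀ / (Cω) = 234 / 76.7 = 3.05 K.

3.05 K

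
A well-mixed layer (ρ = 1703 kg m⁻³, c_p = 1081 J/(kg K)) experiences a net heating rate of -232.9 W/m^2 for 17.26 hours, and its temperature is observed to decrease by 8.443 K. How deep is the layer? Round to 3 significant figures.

Heat input Q = F Δt = -232.9 × 62100 s = -1.45×10^7 J/m².
Required areal heat capacity C = Q / ΔT = 1.71×10^6 J/(m²·K).
Depth D = C / (ρ c_p) = 1.71×10^6 / (1703 × 1081) = 0.931 m.

0.931 m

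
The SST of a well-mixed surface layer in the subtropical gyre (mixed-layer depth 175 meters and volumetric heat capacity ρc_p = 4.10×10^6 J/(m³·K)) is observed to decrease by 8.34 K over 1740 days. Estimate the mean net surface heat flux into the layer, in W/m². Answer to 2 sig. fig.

-40

Areal heat capacity C = ρc_p × D = 4.10×10^6 × 175 = 7.18×10^8 J/(m^2 K).
Required heat per unit area: Q = C ΔT = 7.18×10^8 × -8.34 = -5.98×10^9 J/m².
Flux F = Q / Δt = -5.98×10^9 / 1.50×10^8 s = -39.8 W/m².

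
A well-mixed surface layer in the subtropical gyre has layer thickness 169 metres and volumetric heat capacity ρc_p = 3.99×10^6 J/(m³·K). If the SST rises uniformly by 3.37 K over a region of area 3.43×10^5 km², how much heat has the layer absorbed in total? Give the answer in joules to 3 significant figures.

7.79×10^20 J

Areal heat capacity C = ρc_p × D = 3.99×10^6 × 169 = 6.74×10^8 J/(m²·K).
Heat per unit area: q = C ΔT = 6.74×10^8 × 3.37 = 2.27×10^9 J/m².
Total heat: Q = q × A = 2.27×10^9 × (3.43×10^5 × 10⁶ m²) = 7.79×10^20 J.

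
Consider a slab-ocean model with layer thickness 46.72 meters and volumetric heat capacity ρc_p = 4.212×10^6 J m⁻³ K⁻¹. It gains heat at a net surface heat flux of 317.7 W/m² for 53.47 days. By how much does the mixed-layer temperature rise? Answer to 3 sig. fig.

Areal heat capacity C = ρc_p × D = 4.212×10^6 × 46.72 = 1.97×10^8 J/(m²·K).
Net heat input Q = F Δt = 317.7 × (53.47 days × 86400 s/day) = 1.47×10^9 J/m².
ΔT = Q / C = 1.47×10^9 / 1.97×10^8 = 7.46 K.

7.46 K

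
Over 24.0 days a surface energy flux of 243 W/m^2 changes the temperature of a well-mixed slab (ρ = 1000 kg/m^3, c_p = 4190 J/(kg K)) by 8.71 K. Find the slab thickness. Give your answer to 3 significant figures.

13.8 m

Heat input Q = F Δt = 243 × 2.07×10^6 s = 5.04×10^8 J/m².
Required areal heat capacity C = Q / ΔT = 5.79×10^7 J/(m²·K).
Depth D = C / (ρ c_p) = 5.79×10^7 / (1000 × 4190) = 13.8 m.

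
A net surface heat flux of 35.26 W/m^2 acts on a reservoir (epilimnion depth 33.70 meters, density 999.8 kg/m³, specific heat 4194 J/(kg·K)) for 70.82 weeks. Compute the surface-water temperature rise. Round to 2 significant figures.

11 K

Areal heat capacity C = ρ c_p D = 999.8 × 4194 × 33.70 = 1.41×10^8 J/(m²·K).
Net heat input Q = F Δt = 35.26 × (70.82 weeks × 6.048×10^5 s/week) = 1.51×10^9 J/m².
ΔT = Q / C = 1.51×10^9 / 1.41×10^8 = 10.7 K.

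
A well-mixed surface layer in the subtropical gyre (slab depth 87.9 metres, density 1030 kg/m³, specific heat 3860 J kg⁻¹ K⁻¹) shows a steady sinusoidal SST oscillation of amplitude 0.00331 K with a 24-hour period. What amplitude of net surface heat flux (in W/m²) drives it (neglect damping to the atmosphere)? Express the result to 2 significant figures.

Areal heat capacity C = ρ c_p D = 1030 × 3860 × 87.9 = 3.49×10^8 J m⁻² K⁻¹.
ω = 2π / 86400 s = 7.27×10^-5 s⁻¹.
Cω = 3.49×10^8 × 7.27×10^-5 = 25400 W/(m²·K).
F₀ = A × Cω = 0.00331 × 25400 = 84.1 W/m².

84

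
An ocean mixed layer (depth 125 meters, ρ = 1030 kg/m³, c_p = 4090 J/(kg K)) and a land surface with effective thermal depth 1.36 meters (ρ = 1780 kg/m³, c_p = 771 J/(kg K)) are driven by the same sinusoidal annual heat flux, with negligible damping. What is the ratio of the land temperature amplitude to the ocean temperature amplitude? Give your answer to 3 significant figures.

282

C_ocean = 1030 × 4090 × 125 = 5.27×10^8 J/(m²·K).
C_land = 1780 × 771 × 1.36 = 1.87×10^6 J/(m²·K).
Undamped amplitude ∝ 1/C, so A_land/A_ocean = C_ocean/C_land = 282.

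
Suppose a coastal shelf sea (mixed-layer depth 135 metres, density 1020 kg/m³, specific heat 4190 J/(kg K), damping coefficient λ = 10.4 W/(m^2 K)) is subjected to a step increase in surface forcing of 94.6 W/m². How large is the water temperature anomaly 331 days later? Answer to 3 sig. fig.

3.66 K

Areal heat capacity C = ρ c_p D = 1020 × 4190 × 135 = 5.77×10^8 J m⁻² K⁻¹.
τ = C / λ = 5.77×10^8 / 10.4 = 5.55×10^7 s.
Equilibrium anomaly ΔT_eq = F / λ = 94.6 / 10.4 = 9.10 K.
t = 331 days = 2.86×10^7 s, so t/τ = 0.515.
ΔT(t) = ΔT_eq (1 − e^(−t/τ)) = 9.10 × (1 − e^−0.515) = 3.66 K.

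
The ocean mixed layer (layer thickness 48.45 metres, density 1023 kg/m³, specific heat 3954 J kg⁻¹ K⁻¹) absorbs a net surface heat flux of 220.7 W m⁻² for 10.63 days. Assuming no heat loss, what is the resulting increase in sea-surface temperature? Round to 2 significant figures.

1.0 K

Areal heat capacity C = ρ c_p D = 1023 × 3954 × 48.45 = 1.96×10^8 J/(m^2 K).
Net heat input Q = F Δt = 220.7 × (10.63 days × 86400 s/day) = 2.03×10^8 J/m².
ΔT = Q / C = 2.03×10^8 / 1.96×10^8 = 1.03 K.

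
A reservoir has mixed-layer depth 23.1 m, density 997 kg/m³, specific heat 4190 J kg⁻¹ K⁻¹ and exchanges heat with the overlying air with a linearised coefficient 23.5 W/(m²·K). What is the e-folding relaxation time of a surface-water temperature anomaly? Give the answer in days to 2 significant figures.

48 days

Areal heat capacity C = ρ c_p D = 997 × 4190 × 23.1 = 9.65×10^7 J/(m^2 K).
Relaxation time τ = C / λ = 9.65×10^7 / 23.5 = 4.11×10^6 s.
In days: 4.11×10^6 s / (86400 s/day) = 47.5 days.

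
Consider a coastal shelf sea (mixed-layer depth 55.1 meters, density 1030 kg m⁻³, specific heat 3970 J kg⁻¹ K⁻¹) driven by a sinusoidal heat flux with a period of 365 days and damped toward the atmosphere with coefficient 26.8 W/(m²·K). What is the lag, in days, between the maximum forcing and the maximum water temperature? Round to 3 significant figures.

60.0 days

Areal heat capacity C = ρ c_p D = 1030 × 3970 × 55.1 = 2.25×10^8 J m⁻² K⁻¹.
ω = 2π / 3.15×10^7 s = 1.99×10^-7 s⁻¹.
Phase lag φ = arctan(Cω/λ) = arctan(44.9/26.8) = 1.03 rad.
Time lag = φ / ω = 1.03 / 1.99×10^-7 = 5.18×10^6 s = 60.0 days.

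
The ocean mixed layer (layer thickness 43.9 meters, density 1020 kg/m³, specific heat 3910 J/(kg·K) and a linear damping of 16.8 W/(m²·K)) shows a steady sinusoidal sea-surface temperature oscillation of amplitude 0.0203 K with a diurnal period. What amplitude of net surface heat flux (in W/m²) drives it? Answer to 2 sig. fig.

260

Areal heat capacity C = ρ c_p D = 1020 × 3910 × 43.9 = 1.75×10^8 J/(m²·K).
ω = 2π / 86400 s = 7.27×10^-5 s⁻¹.
√((Cω)² + λ²) = √((12700)² + 16.8²) = 12700 W/(m²·K).
F₀ = A × √((Cω)²+λ²) = 0.0203 × 12700 = 258 W/m².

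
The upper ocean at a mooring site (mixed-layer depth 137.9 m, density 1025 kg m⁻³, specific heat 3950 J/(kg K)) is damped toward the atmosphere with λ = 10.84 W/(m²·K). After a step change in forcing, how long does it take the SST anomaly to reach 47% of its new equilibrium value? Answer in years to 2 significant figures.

Areal heat capacity C = ρ c_p D = 1025 × 3950 × 137.9 = 5.58×10^8 J m⁻² K⁻¹.
τ = C / λ = 5.58×10^8 / 10.84 = 5.15×10^7 s.
Fraction reached: 1 − e^(−t/τ) = 0.47 ⇒ t = −τ ln(1 − 0.47) = τ × 0.635.
t = 3.27×10^7 s = 1.04 years.

1.0 years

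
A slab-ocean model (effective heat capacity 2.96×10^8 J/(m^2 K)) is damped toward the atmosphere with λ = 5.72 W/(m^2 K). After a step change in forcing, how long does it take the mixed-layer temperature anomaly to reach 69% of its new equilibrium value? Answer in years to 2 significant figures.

1.9 years

Areal heat capacity C = 2.96×10^8 J/(m^2 K) (given).
τ = C / λ = 2.96×10^8 / 5.72 = 5.17×10^7 s.
Fraction reached: 1 − e^(−t/τ) = 0.69 ⇒ t = −τ ln(1 − 0.69) = τ × 1.17.
t = 6.06×10^7 s = 1.92 years.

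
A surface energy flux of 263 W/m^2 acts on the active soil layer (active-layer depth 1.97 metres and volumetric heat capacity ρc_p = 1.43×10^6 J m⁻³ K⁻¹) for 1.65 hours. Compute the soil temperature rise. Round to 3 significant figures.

0.555 K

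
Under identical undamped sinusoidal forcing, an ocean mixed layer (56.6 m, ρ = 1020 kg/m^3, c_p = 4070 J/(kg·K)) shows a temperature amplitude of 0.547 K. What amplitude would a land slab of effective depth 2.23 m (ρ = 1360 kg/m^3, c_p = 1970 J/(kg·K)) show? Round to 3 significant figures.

C_ocean = 2.35×10^8 J/(m²·K); C_land = 5.97×10^6 J/(m²·K).
A ∝ 1/C ⇒ A_land = A_ocean × C_ocean/C_land = 0.547 × 39.3 = 21.5 K.

21.5 K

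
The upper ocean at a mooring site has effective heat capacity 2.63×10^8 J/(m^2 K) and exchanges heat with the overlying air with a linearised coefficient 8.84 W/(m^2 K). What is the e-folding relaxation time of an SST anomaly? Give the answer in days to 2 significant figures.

Areal heat capacity C = 2.63×10^8 J/(m^2 K) (given).
Relaxation time τ = C / λ = 2.63×10^8 / 8.84 = 2.98×10^7 s.
In days: 2.98×10^7 s / (86400 s/day) = 344 days.

340 days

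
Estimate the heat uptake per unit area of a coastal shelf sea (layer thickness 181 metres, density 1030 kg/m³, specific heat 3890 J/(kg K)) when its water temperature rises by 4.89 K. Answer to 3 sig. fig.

Areal heat capacity C = ρ c_p D = 1030 × 3890 × 181 = 7.25×10^8 J m⁻² K⁻¹.
ΔQ = C ΔT = 7.25×10^8 × 4.89 = 3.55×10^9 J/m².

3.55×10^9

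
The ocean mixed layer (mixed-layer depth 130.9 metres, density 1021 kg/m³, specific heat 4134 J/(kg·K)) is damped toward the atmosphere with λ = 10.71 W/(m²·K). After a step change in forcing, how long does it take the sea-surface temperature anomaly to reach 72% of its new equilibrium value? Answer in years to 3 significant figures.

2.08 years

Areal heat capacity C = ρ c_p D = 1021 × 4134 × 130.9 = 5.53×10^8 J/(m^2 K).
τ = C / λ = 5.53×10^8 / 10.71 = 5.16×10^7 s.
Fraction reached: 1 − e^(−t/τ) = 0.72 ⇒ t = −τ ln(1 − 0.72) = τ × 1.27.
t = 6.57×10^7 s = 2.08 years.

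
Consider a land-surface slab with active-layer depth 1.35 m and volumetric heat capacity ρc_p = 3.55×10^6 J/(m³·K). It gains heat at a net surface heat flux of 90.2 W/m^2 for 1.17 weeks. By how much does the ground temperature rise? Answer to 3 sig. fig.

13.3 K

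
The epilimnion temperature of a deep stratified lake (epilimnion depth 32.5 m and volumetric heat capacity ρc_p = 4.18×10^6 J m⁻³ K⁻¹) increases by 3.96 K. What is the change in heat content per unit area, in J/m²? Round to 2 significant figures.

5.4×10^8

Areal heat capacity C = ρc_p × D = 4.18×10^6 × 32.5 = 1.36×10^8 J m⁻² K⁻¹.
ΔQ = C ΔT = 1.36×10^8 × 3.96 = 5.38×10^8 J/m².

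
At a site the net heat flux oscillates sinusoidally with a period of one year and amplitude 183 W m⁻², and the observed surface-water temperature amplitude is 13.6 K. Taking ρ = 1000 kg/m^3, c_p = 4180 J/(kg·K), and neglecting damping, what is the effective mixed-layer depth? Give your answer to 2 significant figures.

ω = 2π / 3.15×10^7 s = 1.99×10^-7 s⁻¹.
Required C = F₀ / (A ω) = 183 / (13.6 × 1.99×10^-7) = 6.75×10^7 J/(m²·K).
D = C / (ρ c_p) = 6.75×10^7 / (1000 × 4180) = 16.2 m.

16 m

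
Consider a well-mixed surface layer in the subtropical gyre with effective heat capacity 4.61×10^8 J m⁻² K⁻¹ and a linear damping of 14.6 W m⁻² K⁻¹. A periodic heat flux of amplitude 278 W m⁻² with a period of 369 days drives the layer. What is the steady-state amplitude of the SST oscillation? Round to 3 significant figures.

3.02 K

Areal heat capacity C = 4.61×10^8 J m⁻² K⁻¹ (given).
Angular frequency ω = 2π / T = 2π / 3.19×10^7 s = 1.97×10^-7 s⁻¹.
√((Cω)² + λ²) = √((90.9)² + 14.6²) = 92.0 W/(m²·K).
Amplitude A = F₀ / √((Cω)²+λ²) = 278 / 92.0 = 3.02 K.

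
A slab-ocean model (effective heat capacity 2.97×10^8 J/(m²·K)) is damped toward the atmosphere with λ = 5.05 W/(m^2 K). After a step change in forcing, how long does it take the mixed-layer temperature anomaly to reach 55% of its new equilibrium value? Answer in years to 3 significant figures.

Areal heat capacity C = 2.97×10^8 J/(m²·K) (given).
τ = C / λ = 2.97×10^8 / 5.05 = 5.88×10^7 s.
Fraction reached: 1 − e^(−t/τ) = 0.55 ⇒ t = −τ ln(1 − 0.55) = τ × 0.799.
t = 4.70×10^7 s = 1.49 years.

1.49 years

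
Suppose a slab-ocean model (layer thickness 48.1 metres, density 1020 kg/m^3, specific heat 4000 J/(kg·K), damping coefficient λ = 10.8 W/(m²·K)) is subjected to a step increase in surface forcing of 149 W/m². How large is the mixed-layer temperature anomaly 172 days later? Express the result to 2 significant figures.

Areal heat capacity C = ρ c_p D = 1020 × 4000 × 48.1 = 1.96×10^8 J m⁻² K⁻¹.
τ = C / λ = 1.96×10^8 / 10.8 = 1.82×10^7 s.
Equilibrium anomaly ΔT_eq = F / λ = 149 / 10.8 = 13.8 K.
t = 172 days = 1.49×10^7 s, so t/τ = 0.818.
ΔT(t) = ΔT_eq (1 − e^(−t/τ)) = 13.8 × (1 − e^−0.818) = 7.71 K.

7.7 K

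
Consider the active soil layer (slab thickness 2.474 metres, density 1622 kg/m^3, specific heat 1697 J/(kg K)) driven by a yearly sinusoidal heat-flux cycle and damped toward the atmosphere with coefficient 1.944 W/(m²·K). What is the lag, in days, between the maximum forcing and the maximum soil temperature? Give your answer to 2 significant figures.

Areal heat capacity C = ρ c_p D = 1622 × 1697 × 2.474 = 6.81×10^6 J m⁻² K⁻¹.
ω = 2π / 3.15×10^7 s = 1.99×10^-7 s⁻¹.
Phase lag φ = arctan(Cω/λ) = arctan(1.36/1.944) = 0.609 rad.
Time lag = φ / ω = 0.609 / 1.99×10^-7 = 3.06×10^6 s = 35.4 days.

35 days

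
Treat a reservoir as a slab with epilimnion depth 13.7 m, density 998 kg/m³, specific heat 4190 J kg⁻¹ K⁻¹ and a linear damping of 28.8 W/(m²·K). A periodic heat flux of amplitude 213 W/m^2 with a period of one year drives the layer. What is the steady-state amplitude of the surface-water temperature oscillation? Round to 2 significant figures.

6.9 K

Areal heat capacity C = ρ c_p D = 998 × 4190 × 13.7 = 5.73×10^7 J m⁻² K⁻¹.
Angular frequency ω = 2π / T = 2π / 3.15×10^7 s = 1.99×10^-7 s⁻¹.
√((Cω)² + λ²) = √((11.4)² + 28.8²) = 31.0 W/(m²·K).
Amplitude A = F₀ / √((Cω)²+λ²) = 213 / 31.0 = 6.88 K.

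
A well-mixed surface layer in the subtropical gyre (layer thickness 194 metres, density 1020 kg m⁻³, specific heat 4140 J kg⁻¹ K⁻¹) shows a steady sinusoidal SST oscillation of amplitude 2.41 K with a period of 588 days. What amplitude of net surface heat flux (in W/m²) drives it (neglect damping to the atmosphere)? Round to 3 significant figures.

Areal heat capacity C = ρ c_p D = 1020 × 4140 × 194 = 8.19×10^8 J m⁻² K⁻¹.
ω = 2π / 5.08×10^7 s = 1.24×10^-7 s⁻¹.
Cω = 8.19×10^8 × 1.24×10^-7 = 101 W/(m²·K).
F₀ = A × Cω = 2.41 × 101 = 244 W/m².

244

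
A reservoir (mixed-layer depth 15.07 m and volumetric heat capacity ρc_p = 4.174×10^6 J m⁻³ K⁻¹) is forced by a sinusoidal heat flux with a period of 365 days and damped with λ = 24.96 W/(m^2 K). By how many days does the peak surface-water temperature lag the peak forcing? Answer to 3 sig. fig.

27.0 days

Areal heat capacity C = ρc_p × D = 4.174×10^6 × 15.07 = 6.29×10^7 J/(m²·K).
ω = 2π / 3.15×10^7 s = 1.99×10^-7 s⁻¹.
Phase lag φ = arctan(Cω/λ) = arctan(12.5/24.96) = 0.465 rad.
Time lag = φ / ω = 0.465 / 1.99×10^-7 = 2.34×10^6 s = 27.0 days.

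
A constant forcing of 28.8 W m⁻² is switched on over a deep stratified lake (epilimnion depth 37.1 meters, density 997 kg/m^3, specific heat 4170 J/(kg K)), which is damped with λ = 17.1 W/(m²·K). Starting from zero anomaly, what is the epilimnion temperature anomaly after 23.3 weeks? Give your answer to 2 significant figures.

Areal heat capacity C = ρ c_p D = 997 × 4170 × 37.1 = 1.54×10^8 J/(m^2 K).
τ = C / λ = 1.54×10^8 / 17.1 = 9.02×10^6 s.
Equilibrium anomaly ΔT_eq = F / λ = 28.8 / 17.1 = 1.68 K.
t = 23.3 weeks = 1.41×10^7 s, so t/τ = 1.56.
ΔT(t) = ΔT_eq (1 − e^(−t/τ)) = 1.68 × (1 − e^−1.56) = 1.33 K.

1.3 K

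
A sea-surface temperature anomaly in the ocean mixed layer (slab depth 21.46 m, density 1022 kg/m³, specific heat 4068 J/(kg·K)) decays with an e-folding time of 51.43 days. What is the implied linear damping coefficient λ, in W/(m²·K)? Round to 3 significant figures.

Areal heat capacity C = ρ c_p D = 1022 × 4068 × 21.46 = 8.92×10^7 J/(m²·K).
τ = 51.43 days = 4.44×10^6 s.
λ = C / τ = 8.92×10^7 / 4.44×10^6 = 20.1 W/(m²·K).

20.1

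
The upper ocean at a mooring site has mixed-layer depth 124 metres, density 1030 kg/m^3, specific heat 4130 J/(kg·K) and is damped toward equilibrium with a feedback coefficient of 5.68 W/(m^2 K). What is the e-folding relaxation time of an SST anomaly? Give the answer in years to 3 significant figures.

Areal heat capacity C = ρ c_p D = 1030 × 4130 × 124 = 5.27×10^8 J m⁻² K⁻¹.
Relaxation time τ = C / λ = 5.27×10^8 / 5.68 = 9.29×10^7 s.
In years: 9.29×10^7 s / (3.156×10^7 s/year) = 2.94 years.

2.94 years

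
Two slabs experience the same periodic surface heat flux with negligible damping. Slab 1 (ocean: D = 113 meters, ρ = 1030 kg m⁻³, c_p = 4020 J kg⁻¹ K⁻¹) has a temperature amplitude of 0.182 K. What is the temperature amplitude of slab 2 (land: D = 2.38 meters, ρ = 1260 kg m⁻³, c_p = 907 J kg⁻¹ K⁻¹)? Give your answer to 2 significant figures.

31 K

C_ocean = 4.68×10^8 J/(m²·K); C_land = 2.72×10^6 J/(m²·K).
A ∝ 1/C ⇒ A_land = A_ocean × C_ocean/C_land = 0.182 × 172 = 31.3 K.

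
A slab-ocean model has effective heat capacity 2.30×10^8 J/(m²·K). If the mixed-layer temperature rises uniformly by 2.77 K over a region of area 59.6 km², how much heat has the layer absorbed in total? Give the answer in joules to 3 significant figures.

Areal heat capacity C = 2.30×10^8 J/(m²·K) (given).
Heat per unit area: q = C ΔT = 2.30×10^8 × 2.77 = 6.37×10^8 J/m².
Total heat: Q = q × A = 6.37×10^8 × (59.6 × 10⁶ m²) = 3.80×10^16 J.

3.80×10^16 J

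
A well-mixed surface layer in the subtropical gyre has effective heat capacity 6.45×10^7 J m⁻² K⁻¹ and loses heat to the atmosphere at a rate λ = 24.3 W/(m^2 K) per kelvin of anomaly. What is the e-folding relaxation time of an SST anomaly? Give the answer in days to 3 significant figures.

Areal heat capacity C = 6.45×10^7 J m⁻² K⁻¹ (given).
Relaxation time τ = C / λ = 6.45×10^7 / 24.3 = 2.65×10^6 s.
In days: 2.65×10^6 s / (86400 s/day) = 30.7 days.

30.7 days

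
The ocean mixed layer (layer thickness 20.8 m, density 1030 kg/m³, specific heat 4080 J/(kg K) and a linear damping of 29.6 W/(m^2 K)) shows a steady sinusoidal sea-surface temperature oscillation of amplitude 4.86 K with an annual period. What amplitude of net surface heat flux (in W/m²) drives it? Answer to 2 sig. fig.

Areal heat capacity C = ρ c_p D = 1030 × 4080 × 20.8 = 8.74×10^7 J/(m²·K).
ω = 2π / 3.15×10^7 s = 1.99×10^-7 s⁻¹.
√((Cω)² + λ²) = √((17.4)² + 29.6²) = 34.3 W/(m²·K).
F₀ = A × √((Cω)²+λ²) = 4.86 × 34.3 = 167 W/m².

170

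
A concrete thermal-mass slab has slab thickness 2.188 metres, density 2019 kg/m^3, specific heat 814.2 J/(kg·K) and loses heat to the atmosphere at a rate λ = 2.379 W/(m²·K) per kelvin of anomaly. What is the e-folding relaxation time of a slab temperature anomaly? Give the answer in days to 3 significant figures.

17.5 days

Areal heat capacity C = ρ c_p D = 2019 × 814.2 × 2.188 = 3.60×10^6 J m⁻² K⁻¹.
Relaxation time τ = C / λ = 3.60×10^6 / 2.379 = 1.51×10^6 s.
In days: 1.51×10^6 s / (86400 s/day) = 17.5 days.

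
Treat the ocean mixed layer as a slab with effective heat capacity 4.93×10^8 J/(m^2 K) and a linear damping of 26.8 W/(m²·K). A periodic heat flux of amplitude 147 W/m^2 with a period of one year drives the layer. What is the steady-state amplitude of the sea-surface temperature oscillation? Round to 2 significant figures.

1.4 K

Areal heat capacity C = 4.93×10^8 J/(m^2 K) (given).
Angular frequency ω = 2π / T = 2π / 3.15×10^7 s = 1.99×10^-7 s⁻¹.
√((Cω)² + λ²) = √((98.2)² + 26.8²) = 102 W/(m²·K).
Amplitude A = F₀ / √((Cω)²+λ²) = 147 / 102 = 1.44 K.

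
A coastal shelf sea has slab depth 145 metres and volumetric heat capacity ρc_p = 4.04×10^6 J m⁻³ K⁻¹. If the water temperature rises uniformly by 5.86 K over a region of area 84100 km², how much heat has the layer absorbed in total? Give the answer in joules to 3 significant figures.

2.89×10^20 J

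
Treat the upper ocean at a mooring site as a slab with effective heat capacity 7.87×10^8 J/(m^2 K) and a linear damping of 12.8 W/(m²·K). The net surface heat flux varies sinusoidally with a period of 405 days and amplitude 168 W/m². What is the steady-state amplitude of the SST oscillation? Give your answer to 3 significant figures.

Areal heat capacity C = 7.87×10^8 J/(m^2 K) (given).
Angular frequency ω = 2π / T = 2π / 3.50×10^7 s = 1.80×10^-7 s⁻¹.
√((Cω)² + λ²) = √((141)² + 12.8²) = 142 W/(m²·K).
Amplitude A = F₀ / √((Cω)²+λ²) = 168 / 142 = 1.18 K.

1.18 K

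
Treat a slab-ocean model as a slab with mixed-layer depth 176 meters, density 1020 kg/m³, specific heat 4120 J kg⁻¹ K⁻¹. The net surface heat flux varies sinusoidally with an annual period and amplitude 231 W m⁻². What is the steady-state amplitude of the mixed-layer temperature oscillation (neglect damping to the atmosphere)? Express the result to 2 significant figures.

1.6 K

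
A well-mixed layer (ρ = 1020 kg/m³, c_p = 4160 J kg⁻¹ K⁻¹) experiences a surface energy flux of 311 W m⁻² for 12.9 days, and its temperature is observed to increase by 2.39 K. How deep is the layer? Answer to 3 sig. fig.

34.2 m

Heat input Q = F Δt = 311 × 1.11×10^6 s = 3.47×10^8 J/m².
Required areal heat capacity C = Q / ΔT = 1.45×10^8 J/(m²·K).
Depth D = C / (ρ c_p) = 1.45×10^8 / (1020 × 4160) = 34.2 m.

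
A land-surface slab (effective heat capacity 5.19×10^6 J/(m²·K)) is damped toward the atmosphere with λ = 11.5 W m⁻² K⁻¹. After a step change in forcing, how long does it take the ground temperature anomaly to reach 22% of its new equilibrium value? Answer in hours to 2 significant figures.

Areal heat capacity C = 5.19×10^6 J/(m²·K) (given).
τ = C / λ = 5.19×10^6 / 11.5 = 4.51×10^5 s.
Fraction reached: 1 − e^(−t/τ) = 0.22 ⇒ t = −τ ln(1 − 0.22) = τ × 0.248.
t = 1.12×10^5 s = 31.1 hours.

31 hours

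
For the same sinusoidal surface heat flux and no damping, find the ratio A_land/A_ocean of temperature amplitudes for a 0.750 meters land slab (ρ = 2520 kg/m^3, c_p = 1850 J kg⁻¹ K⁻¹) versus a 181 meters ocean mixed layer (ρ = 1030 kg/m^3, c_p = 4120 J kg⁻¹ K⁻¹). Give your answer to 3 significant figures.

220

C_ocean = 1030 × 4120 × 181 = 7.68×10^8 J/(m²·K).
C_land = 2520 × 1850 × 0.750 = 3.50×10^6 J/(m²·K).
Undamped amplitude ∝ 1/C, so A_land/A_ocean = C_ocean/C_land = 220.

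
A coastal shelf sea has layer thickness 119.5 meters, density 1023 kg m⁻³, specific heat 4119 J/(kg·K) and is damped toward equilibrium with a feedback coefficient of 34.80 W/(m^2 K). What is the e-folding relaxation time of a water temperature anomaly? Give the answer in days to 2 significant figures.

170 days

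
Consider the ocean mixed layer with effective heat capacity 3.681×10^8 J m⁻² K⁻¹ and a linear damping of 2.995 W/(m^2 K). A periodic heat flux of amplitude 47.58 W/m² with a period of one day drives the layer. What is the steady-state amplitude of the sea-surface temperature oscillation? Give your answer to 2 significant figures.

0.0018 K

Areal heat capacity C = 3.681×10^8 J m⁻² K⁻¹ (given).
Angular frequency ω = 2π / T = 2π / 86400 s = 7.27×10^-5 s⁻¹.
√((Cω)² + λ²) = √((26800)² + 2.995²) = 26800 W/(m²·K).
Amplitude A = F₀ / √((Cω)²+λ²) = 47.58 / 26800 = 0.00178 K.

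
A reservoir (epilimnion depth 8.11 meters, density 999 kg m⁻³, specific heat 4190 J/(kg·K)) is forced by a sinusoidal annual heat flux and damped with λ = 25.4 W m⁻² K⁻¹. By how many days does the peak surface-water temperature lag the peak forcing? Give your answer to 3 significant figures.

Areal heat capacity C = ρ c_p D = 999 × 4190 × 8.11 = 3.39×10^7 J/(m²·K).
ω = 2π / 3.15×10^7 s = 1.99×10^-7 s⁻¹.
Phase lag φ = arctan(Cω/λ) = arctan(6.76/25.4) = 0.260 rad.
Time lag = φ / ω = 0.260 / 1.99×10^-7 = 1.31×10^6 s = 15.1 days.

15.1 days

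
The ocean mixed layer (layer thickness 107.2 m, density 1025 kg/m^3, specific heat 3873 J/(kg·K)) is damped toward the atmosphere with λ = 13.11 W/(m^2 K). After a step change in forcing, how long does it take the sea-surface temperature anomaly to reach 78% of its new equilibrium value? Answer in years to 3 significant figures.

Areal heat capacity C = ρ c_p D = 1025 × 3873 × 107.2 = 4.26×10^8 J m⁻² K⁻¹.
τ = C / λ = 4.26×10^8 / 13.11 = 3.25×10^7 s.
Fraction reached: 1 − e^(−t/τ) = 0.78 ⇒ t = −τ ln(1 − 0.78) = τ × 1.51.
t = 4.92×10^7 s = 1.56 years.

1.56 years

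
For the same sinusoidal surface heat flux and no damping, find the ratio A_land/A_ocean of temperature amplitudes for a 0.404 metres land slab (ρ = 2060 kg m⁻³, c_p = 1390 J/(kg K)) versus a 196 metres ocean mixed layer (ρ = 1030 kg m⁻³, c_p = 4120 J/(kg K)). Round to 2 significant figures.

720

C_ocean = 1030 × 4120 × 196 = 8.32×10^8 J/(m²·K).
C_land = 2060 × 1390 × 0.404 = 1.16×10^6 J/(m²·K).
Undamped amplitude ∝ 1/C, so A_land/A_ocean = C_ocean/C_land = 719.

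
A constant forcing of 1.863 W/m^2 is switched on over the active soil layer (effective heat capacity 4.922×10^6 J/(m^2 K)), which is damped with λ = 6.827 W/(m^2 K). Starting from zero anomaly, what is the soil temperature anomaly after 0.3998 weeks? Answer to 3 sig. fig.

0.0778 K

Areal heat capacity C = 4.922×10^6 J/(m^2 K) (given).
τ = C / λ = 4.92×10^6 / 6.827 = 7.21×10^5 s.
Equilibrium anomaly ΔT_eq = F / λ = 1.863 / 6.827 = 0.273 K.
t = 0.3998 weeks = 2.42×10^5 s, so t/τ = 0.335.
ΔT(t) = ΔT_eq (1 − e^(−t/τ)) = 0.273 × (1 − e^−0.335) = 0.0778 K.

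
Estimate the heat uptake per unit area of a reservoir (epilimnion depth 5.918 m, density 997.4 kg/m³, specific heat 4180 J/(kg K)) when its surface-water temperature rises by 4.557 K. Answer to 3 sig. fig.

1.12×10^8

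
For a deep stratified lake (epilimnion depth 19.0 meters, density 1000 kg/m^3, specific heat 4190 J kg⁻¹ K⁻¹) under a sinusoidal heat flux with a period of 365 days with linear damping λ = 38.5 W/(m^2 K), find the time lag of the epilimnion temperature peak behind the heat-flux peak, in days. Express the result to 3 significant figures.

22.7 days

Areal heat capacity C = ρ c_p D = 1000 × 4190 × 19.0 = 7.96×10^7 J/(m²·K).
ω = 2π / 3.15×10^7 s = 1.99×10^-7 s⁻¹.
Phase lag φ = arctan(Cω/λ) = arctan(15.9/38.5) = 0.391 rad.
Time lag = φ / ω = 0.391 / 1.99×10^-7 = 1.96×10^6 s = 22.7 days.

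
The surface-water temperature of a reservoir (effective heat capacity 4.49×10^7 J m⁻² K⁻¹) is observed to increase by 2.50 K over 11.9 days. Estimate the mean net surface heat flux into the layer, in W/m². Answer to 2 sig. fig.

110

Areal heat capacity C = 4.49×10^7 J m⁻² K⁻¹ (given).
Required heat per unit area: Q = C ΔT = 4.49×10^7 × 2.50 = 1.12×10^8 J/m².
Flux F = Q / Δt = 1.12×10^8 / 1.03×10^6 s = 109 W/m².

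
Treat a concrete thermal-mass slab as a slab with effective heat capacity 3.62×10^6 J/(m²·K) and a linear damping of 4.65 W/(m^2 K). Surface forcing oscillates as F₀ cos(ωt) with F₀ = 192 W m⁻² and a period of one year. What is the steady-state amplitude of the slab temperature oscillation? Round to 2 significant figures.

Areal heat capacity C = 3.62×10^6 J/(m²·K) (given).
Angular frequency ω = 2π / T = 2π / 3.15×10^7 s = 1.99×10^-7 s⁻¹.
√((Cω)² + λ²) = √((0.721)² + 4.65²) = 4.71 W/(m²·K).
Amplitude A = F₀ / √((Cω)²+λ²) = 192 / 4.71 = 40.8 K.

41 K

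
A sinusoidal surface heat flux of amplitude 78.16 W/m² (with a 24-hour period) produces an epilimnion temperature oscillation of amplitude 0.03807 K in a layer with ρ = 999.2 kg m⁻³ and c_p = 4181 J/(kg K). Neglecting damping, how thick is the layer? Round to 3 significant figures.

6.76 m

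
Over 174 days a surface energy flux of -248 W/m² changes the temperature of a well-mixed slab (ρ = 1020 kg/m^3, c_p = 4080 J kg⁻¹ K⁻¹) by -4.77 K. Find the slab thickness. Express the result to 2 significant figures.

190 m

Heat input Q = F Δt = -248 × 1.50×10^7 s = -3.73×10^9 J/m².
Required areal heat capacity C = Q / ΔT = 7.82×10^8 J/(m²·K).
Depth D = C / (ρ c_p) = 7.82×10^8 / (1020 × 4080) = 188 m.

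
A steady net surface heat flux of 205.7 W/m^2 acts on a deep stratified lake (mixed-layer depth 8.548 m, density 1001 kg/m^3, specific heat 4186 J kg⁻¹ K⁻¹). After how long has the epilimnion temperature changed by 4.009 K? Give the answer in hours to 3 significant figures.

Areal heat capacity C = ρ c_p D = 1001 × 4186 × 8.548 = 3.58×10^7 J/(m²·K).
Time required: Δt = C ΔT / F = 3.58×10^7 × 4.009 / 205.7 = 6.98×10^5 s.
In hours: 6.98×10^5 s / (3600 s/hour) = 194 hours.

194 hours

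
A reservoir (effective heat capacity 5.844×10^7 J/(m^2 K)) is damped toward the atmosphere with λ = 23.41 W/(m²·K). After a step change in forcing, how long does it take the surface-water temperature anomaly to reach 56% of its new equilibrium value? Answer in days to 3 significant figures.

Areal heat capacity C = 5.844×10^7 J/(m^2 K) (given).
τ = C / λ = 5.84×10^7 / 23.41 = 2.50×10^6 s.
Fraction reached: 1 − e^(−t/τ) = 0.56 ⇒ t = −τ ln(1 − 0.56) = τ × 0.821.
t = 2.05×10^6 s = 23.7 days.

23.7 days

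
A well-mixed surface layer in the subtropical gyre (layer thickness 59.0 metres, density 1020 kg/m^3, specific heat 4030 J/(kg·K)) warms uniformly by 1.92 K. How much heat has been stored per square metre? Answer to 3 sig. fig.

4.66×10^8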